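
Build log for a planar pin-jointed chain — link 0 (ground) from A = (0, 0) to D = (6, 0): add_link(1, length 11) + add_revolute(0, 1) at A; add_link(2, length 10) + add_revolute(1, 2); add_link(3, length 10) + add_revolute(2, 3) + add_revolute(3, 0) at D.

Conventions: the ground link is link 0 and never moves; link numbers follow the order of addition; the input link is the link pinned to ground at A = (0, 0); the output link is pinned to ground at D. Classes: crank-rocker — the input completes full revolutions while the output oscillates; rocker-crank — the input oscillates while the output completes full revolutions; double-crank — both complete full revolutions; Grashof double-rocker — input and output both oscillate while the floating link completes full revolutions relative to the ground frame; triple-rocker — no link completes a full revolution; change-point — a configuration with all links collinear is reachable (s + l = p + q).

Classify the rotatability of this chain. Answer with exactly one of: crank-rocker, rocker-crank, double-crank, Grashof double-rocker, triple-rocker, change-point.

lengths: ground=6, input=11, coupler=10, output=10
sorted: s=6 (shortest), l=11 (longest), p+q=20
s + l = 17 vs p + q = 20
s + l < p + q (Grashof) with shortest = ground link → double-crank

double-crank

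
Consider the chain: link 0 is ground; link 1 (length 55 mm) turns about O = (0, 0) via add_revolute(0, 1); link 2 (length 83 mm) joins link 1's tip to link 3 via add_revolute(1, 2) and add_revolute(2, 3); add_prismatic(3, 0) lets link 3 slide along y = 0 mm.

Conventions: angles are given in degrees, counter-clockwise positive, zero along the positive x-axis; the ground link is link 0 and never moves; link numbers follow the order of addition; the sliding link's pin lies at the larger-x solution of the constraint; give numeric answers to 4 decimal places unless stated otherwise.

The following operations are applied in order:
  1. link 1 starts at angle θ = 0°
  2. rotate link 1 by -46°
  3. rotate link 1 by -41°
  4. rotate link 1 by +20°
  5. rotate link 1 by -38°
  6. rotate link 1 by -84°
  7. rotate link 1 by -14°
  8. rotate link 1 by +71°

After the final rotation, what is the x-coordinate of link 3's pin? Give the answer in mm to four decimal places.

geometry: r = 55 mm, L = 83 mm, e = 0 mm; θ starts at 0°
rotate link 1 by -46°: θ ← 0° -46° = -46°
rotate link 1 by -41°: θ ← -46° -41° = -87°
rotate link 1 by +20°: θ ← -87° +20° = -67°
rotate link 1 by -38°: θ ← -67° -38° = -105°
rotate link 1 by -84°: θ ← -105° -84° = -189°
rotate link 1 by -14°: θ ← -189° -14° = -203°
rotate link 1 by +71°: θ ← -203° +71° = -132°
crank pin P = (r cos θ, r sin θ) = (-36.802183, -40.872965)
h = r sin θ − e = -40.872965 − 0 = -40.872965
x = r cos θ + √(L² − h²) = -36.802183 + 72.238499 = 35.436315

35.4363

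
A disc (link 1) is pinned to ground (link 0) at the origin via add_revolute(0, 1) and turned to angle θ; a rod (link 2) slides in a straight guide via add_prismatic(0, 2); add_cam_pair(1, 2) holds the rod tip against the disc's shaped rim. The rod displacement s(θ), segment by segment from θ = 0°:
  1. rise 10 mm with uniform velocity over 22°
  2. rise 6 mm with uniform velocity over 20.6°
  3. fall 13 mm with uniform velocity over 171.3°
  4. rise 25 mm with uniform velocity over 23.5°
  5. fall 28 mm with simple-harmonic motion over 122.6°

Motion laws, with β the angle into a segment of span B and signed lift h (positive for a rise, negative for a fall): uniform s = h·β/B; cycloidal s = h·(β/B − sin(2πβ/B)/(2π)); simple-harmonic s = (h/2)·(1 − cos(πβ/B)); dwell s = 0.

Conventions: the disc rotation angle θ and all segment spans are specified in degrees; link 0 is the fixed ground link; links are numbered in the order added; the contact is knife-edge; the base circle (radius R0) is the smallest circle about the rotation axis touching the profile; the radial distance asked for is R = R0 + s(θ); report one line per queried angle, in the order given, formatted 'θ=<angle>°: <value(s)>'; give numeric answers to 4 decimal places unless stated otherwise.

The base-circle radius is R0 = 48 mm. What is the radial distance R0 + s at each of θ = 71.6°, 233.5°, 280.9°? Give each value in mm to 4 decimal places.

segment 1 (0° to 22°, uniform, h = 10) is passed completely: s = 0.0000 + (10) = 10.0000
segment 2 (22° to 42.6°, uniform, h = 6) is passed completely: s = 10.0000 + (6) = 16.0000
θ = 71.6° falls in segment 3 (42.6° to 213.9°, uniform, h = -13): β = 71.6 − 42.6 = 29°, B = 171.3°; Δs = -13·29/171.3 = -2.2008; s = 16.0000 − 2.2008 = 13.7992
segment 3 (42.6° to 213.9°, uniform, h = -13) is passed completely: s = 16.0000 + (-13) = 3.0000
θ = 233.5° falls in segment 4 (213.9° to 237.4°, uniform, h = 25): β = 233.5 − 213.9 = 19.6°, B = 23.5°; Δs = 25·19.6/23.5 = 20.8511; s = 3.0000 + 20.8511 = 23.8511
segment 4 (213.9° to 237.4°, uniform, h = 25) is passed completely: s = 3.0000 + (25) = 28.0000
θ = 280.9° falls in segment 5 (237.4° to 360°, simple-harmonic, h = -28): β = 280.9 − 237.4 = 43.5°, B = 122.6°; Δs = -28/2·(1 − cos(π·0.3548)) = -7.8334; s = 28.0000 − 7.8334 = 20.1666
θ=71.6°: R = R0 + s = 48 + 13.7992 = 61.7992
θ=233.5°: R = R0 + s = 48 + 23.8511 = 71.8511
θ=280.9°: R = R0 + s = 48 + 20.1666 = 68.1666

θ=71.6°: 61.7992
θ=233.5°: 71.8511
θ=280.9°: 68.1666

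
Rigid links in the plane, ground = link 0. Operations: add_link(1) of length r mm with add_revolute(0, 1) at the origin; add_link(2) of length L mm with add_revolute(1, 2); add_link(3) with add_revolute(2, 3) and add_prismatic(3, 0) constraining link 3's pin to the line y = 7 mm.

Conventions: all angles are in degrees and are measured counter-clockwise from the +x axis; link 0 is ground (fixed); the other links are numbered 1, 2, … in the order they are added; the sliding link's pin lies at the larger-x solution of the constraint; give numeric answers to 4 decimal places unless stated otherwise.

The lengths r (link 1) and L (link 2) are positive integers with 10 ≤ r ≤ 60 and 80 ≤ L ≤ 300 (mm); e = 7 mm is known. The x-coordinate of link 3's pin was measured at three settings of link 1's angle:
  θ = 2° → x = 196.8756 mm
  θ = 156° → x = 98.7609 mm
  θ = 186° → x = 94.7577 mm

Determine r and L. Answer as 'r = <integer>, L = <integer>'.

constraint per measurement: (x − r cos θ)² + (r sin θ − e)² = L²
subtracting the θ₁ and θ₂ equations cancels the r² and L² terms:
r = (x₁² − x₂²) / (2[(x₁cos θ₁ + e sin θ₁) − (x₂cos θ₂ + e sin θ₂)]) = 51.0000 → r = 51
L² = (x₁ − r cos θ₁)² + (r sin θ₁ − e)² = 21316.0054 → L = 146.0000 → L = 146
check at θ₃=186°: x = 94.7577 (printed 94.7577) ✓

r = 51, L = 146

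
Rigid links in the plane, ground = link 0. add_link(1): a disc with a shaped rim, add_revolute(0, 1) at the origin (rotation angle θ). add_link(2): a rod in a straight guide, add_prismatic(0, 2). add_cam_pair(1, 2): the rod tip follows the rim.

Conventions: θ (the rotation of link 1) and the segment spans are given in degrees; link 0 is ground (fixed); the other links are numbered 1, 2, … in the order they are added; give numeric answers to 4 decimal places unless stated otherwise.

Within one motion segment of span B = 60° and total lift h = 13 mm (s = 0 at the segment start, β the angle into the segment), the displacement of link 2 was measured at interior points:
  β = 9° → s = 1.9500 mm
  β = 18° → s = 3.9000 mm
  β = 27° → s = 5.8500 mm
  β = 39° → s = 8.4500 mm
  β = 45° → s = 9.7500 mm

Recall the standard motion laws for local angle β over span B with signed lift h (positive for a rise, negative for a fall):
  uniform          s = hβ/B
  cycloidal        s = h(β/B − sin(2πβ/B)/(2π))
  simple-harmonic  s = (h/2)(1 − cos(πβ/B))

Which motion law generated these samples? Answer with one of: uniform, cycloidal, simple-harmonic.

candidates at β/B = r: uniform s = h·r (linear in β); cycloidal s = h·(r − sin(2πr)/(2π)); simple-harmonic s = (h/2)(1 − cos(πr))
β=9°: printed 1.9500 | uniform 1.9500, cycloidal 0.2761, simple-harmonic 0.7085
β=18°: printed 3.9000 | uniform 3.9000, cycloidal 1.9323, simple-harmonic 2.6794
β=27°: printed 5.8500 | uniform 5.8500, cycloidal 5.2106, simple-harmonic 5.4832
β=39°: printed 8.4500 | uniform 8.4500, cycloidal 10.1239, simple-harmonic 9.4509
β=45°: printed 9.7500 | uniform 9.7500, cycloidal 11.8190, simple-harmonic 11.0962
only one law matches every sample → uniform

uniform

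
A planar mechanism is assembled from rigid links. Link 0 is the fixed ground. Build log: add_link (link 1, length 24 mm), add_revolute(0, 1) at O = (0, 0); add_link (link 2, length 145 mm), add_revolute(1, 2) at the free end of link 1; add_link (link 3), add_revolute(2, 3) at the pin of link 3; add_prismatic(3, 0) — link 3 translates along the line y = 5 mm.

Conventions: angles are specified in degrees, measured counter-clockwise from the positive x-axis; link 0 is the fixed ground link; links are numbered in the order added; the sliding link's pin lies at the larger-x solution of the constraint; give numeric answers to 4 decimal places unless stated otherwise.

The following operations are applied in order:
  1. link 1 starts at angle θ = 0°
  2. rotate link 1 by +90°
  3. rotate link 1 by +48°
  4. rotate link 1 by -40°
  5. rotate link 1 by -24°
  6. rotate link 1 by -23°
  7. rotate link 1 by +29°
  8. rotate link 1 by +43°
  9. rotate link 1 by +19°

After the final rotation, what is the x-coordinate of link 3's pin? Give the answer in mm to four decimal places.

geometry: r = 24 mm, L = 145 mm, e = 5 mm; θ starts at 0°
rotate link 1 by +90°: θ ← 0° +90° = 90°
rotate link 1 by +48°: θ ← 90° +48° = 138°
rotate link 1 by -40°: θ ← 138° -40° = 98°
rotate link 1 by -24°: θ ← 98° -24° = 74°
rotate link 1 by -23°: θ ← 74° -23° = 51°
rotate link 1 by +29°: θ ← 51° +29° = 80°
rotate link 1 by +43°: θ ← 80° +43° = 123°
rotate link 1 by +19°: θ ← 123° +19° = 142°
crank pin P = (r cos θ, r sin θ) = (-18.912258, 14.775875)
h = r sin θ − e = 14.775875 − 5 = 9.775875
x = r cos θ + √(L² − h²) = -18.912258 + 144.670081 = 125.757823

125.7578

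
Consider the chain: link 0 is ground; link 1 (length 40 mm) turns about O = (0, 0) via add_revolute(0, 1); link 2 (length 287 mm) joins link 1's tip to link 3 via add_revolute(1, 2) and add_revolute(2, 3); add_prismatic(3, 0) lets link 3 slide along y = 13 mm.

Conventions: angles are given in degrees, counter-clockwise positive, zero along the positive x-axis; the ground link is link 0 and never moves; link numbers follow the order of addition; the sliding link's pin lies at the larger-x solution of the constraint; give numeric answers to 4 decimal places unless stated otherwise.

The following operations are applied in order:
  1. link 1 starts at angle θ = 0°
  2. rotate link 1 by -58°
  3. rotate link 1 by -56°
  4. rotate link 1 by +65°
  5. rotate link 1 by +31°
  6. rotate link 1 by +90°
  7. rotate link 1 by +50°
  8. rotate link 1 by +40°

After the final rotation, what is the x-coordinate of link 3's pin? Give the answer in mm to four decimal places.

geometry: r = 40 mm, L = 287 mm, e = 13 mm; θ starts at 0°
rotate link 1 by -58°: θ ← 0° -58° = -58°
rotate link 1 by -56°: θ ← -58° -56° = -114°
rotate link 1 by +65°: θ ← -114° +65° = -49°
rotate link 1 by +31°: θ ← -49° +31° = -18°
rotate link 1 by +90°: θ ← -18° +90° = 72°
rotate link 1 by +50°: θ ← 72° +50° = 122°
rotate link 1 by +40°: θ ← 122° +40° = 162°
crank pin P = (r cos θ, r sin θ) = (-38.042261, 12.360680)
h = r sin θ − e = 12.360680 − 13 = -0.639320
x = r cos θ + √(L² − h²) = -38.042261 + 286.999288 = 248.957027

248.9570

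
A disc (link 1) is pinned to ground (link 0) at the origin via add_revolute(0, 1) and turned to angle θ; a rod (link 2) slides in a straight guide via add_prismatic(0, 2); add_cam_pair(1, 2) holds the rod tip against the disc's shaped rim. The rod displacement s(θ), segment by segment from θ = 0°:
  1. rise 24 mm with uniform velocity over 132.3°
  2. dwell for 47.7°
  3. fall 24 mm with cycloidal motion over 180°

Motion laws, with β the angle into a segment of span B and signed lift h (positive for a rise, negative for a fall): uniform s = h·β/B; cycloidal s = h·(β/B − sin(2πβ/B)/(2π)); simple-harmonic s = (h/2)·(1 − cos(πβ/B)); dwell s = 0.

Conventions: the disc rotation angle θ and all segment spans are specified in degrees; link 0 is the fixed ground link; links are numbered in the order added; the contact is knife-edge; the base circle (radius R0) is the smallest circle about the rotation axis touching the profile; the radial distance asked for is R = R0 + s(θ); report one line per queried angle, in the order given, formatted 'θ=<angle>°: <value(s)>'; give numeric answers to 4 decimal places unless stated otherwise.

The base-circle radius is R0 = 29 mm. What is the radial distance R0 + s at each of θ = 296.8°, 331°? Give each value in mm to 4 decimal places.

segment 1 (0° to 132.3°, uniform, h = 24) is passed completely: s = 0.0000 + (24) = 24.0000
segment 2 (132.3° to 180°, dwell): s unchanged at 24.0000
θ = 296.8° falls in segment 3 (180° to 360°, cycloidal, h = -24): β = 296.8 − 180 = 116.8°, B = 180°; Δs = -24·(0.6489 − sin(2π·0.6489)/(2π)) = -18.6478; s = 24.0000 − 18.6478 = 5.3522
θ = 331° falls in segment 3 (180° to 360°, cycloidal, h = -24): β = 331 − 180 = 151°, B = 180°; Δs = -24·(0.8389 − sin(2π·0.8389)/(2π)) = -23.3726; s = 24.0000 − 23.3726 = 0.6274
θ=296.8°: R = R0 + s = 29 + 5.3522 = 34.3522
θ=331°: R = R0 + s = 29 + 0.6274 = 29.6274

θ=296.8°: 34.3522
θ=331°: 29.6274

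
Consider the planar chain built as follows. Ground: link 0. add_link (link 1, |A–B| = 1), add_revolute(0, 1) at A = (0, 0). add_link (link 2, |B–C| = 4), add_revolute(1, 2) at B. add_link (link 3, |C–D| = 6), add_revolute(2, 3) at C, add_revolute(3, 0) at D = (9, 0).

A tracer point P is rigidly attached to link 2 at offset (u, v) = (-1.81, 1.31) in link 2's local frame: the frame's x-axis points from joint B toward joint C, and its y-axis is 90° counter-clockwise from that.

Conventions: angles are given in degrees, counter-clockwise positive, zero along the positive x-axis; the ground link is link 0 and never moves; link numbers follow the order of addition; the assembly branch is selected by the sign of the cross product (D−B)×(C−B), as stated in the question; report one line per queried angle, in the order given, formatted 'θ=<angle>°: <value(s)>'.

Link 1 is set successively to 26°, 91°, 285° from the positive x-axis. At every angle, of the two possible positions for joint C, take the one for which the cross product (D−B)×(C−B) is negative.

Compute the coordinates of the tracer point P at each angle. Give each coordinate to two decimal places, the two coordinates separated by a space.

A=(0,0), D=(9.00,0)
θ=26°: B = A + 1.00·(cos26°, sin26°) = (0.8988, 0.4384)
θ=26°: |BD| = 8.1131
θ=26°: circle(B,4.00) ∩ circle(D,6.00): a=2.8239, h=2.8329
θ=26°:   candidates: C₊=(3.8717,3.1145) cross=22.983; C₋=(3.5655,-2.5430) cross=-22.983
θ=26°:   branch - wants cross < 0 → take C=(3.5655,-2.5430) (cross=-22.983)
θ=26°: ex = (C−B)/|BC| = (0.6667,-0.7453); ey = (0.7453,0.6667)
θ=26°: P = B + -1.81·ex + 1.31·ey = (0.6685,2.6608)
θ=91°: B = A + 1.00·(cos91°, sin91°) = (-0.0175, 0.9998)
θ=91°: |BD| = 9.0727
θ=91°: circle(B,4.00) ∩ circle(D,6.00): a=3.4342, h=2.0510
θ=91°:   candidates: C₊=(3.6218,2.6599) cross=18.608; C₋=(3.1698,-1.4171) cross=-18.608
θ=91°:   branch - wants cross < 0 → take C=(3.1698,-1.4171) (cross=-18.608)
θ=91°: ex = (C−B)/|BC| = (0.7968,-0.6042); ey = (0.6042,0.7968)
θ=91°: P = B + -1.81·ex + 1.31·ey = (-0.6681,3.1373)
θ=285°: B = A + 1.00·(cos285°, sin285°) = (0.2588, -0.9659)
θ=285°: |BD| = 8.7944
θ=285°: circle(B,4.00) ∩ circle(D,6.00): a=3.2601, h=2.3177
θ=285°:   candidates: C₊=(3.2446,1.6958) cross=20.383; C₋=(3.7538,-2.9115) cross=-20.383
θ=285°:   branch - wants cross < 0 → take C=(3.7538,-2.9115) (cross=-20.383)
θ=285°: ex = (C−B)/|BC| = (0.8737,-0.4864); ey = (0.4864,0.8737)
θ=285°: P = B + -1.81·ex + 1.31·ey = (-0.6855,1.0591)

θ=26°: 0.67 2.66
θ=91°: -0.67 3.14
θ=285°: -0.69 1.06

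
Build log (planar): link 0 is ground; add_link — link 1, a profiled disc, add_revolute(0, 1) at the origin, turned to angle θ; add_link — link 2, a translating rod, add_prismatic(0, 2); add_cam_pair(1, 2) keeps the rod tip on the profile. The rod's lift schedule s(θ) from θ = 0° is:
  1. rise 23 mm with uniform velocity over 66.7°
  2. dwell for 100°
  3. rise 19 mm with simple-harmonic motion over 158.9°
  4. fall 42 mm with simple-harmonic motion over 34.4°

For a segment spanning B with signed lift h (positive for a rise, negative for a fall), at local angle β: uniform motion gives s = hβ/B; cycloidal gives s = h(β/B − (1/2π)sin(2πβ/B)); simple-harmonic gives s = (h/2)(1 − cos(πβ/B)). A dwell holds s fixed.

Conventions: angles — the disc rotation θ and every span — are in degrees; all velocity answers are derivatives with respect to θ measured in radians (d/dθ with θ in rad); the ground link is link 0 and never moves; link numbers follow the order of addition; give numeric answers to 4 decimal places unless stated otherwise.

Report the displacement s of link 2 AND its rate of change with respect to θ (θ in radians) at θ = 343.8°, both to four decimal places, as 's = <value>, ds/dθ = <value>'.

seg 1 [0°–66.7°] uniform, h=23: full span → s += 23 → s = 23.0000
seg 2 [66.7°–166.7°] dwell: s stays 23.0000
seg 3 [166.7°–325.6°] simple-harmonic, h=19: full span → s += 19 → s = 42.0000
seg 4 [325.6°–360°] simple-harmonic, h=-42: θ=343.8° here. β=18.2, B=34.4. -42/2·(1 − cos(π·0.5291)) = -22.9152 → s = 19.0848
velocity in seg [325.6°–360°] (simple-harmonic), θ in radians: β = 18.2° = 0.3176 rad, B = 34.4° = 0.6004 rad; ds/dθ = (πh/(2B)) sin(πβ/B) = (π·(-42)/(2·0.6004)) sin(π·0.5291) = -109.425806 mm/rad

s = 19.0848, ds/dθ = -109.4258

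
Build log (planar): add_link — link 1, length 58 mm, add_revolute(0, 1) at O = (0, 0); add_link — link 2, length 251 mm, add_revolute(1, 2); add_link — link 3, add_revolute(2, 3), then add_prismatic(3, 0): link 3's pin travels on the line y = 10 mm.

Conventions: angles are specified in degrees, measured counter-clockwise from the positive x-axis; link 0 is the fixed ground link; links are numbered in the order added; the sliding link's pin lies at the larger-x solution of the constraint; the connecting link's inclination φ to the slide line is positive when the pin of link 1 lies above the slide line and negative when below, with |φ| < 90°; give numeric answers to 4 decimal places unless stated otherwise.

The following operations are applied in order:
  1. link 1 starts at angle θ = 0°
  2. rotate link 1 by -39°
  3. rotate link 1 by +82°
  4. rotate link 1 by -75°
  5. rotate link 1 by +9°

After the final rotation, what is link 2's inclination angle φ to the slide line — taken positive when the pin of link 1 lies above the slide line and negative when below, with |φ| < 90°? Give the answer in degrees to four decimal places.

geometry: r = 58 mm, L = 251 mm, e = 10 mm; θ starts at 0°
rotate link 1 by -39°: θ ← 0° -39° = -39°
rotate link 1 by +82°: θ ← -39° +82° = 43°
rotate link 1 by -75°: θ ← 43° -75° = -32°
rotate link 1 by +9°: θ ← -32° +9° = -23°
h = r sin θ − e = -22.662405 − 10 = -32.662405
sin φ = h / L = -32.662405 / 251 = -0.13012911
φ = arcsin(-0.13012911) = -7.477053°

-7.4771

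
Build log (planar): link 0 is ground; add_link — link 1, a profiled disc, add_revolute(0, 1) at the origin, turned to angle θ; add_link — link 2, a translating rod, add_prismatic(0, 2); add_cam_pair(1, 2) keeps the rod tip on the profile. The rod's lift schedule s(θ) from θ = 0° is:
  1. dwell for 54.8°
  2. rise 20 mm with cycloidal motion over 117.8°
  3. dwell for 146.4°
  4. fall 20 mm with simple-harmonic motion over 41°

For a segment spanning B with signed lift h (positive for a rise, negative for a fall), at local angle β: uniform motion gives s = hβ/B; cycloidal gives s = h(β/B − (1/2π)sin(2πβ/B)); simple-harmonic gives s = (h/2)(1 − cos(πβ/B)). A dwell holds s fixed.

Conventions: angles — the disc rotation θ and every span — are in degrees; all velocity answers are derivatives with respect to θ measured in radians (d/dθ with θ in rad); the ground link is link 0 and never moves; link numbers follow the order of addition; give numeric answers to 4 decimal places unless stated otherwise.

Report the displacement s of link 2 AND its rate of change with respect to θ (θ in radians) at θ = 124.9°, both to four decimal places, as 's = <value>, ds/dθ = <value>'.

seg 1 [0°–54.8°] dwell: s stays 0.0000
seg 2 [54.8°–172.6°] cycloidal, h=20: θ=124.9° here. β=70.1, B=117.8. 20·(0.5951 − sin(2π·0.5951)/(2π)) = 13.6920 → s = 13.6920
velocity in seg [54.8°–172.6°] (cycloidal), θ in radians: β = 70.1° = 1.2235 rad, B = 117.8° = 2.0560 rad; ds/dθ = (h/B)(1 − cos(2πβ/B)) = (20/2.0560)(1 − cos(2π·0.5951)) = 17.770550 mm/rad

s = 13.6920, ds/dθ = 17.7706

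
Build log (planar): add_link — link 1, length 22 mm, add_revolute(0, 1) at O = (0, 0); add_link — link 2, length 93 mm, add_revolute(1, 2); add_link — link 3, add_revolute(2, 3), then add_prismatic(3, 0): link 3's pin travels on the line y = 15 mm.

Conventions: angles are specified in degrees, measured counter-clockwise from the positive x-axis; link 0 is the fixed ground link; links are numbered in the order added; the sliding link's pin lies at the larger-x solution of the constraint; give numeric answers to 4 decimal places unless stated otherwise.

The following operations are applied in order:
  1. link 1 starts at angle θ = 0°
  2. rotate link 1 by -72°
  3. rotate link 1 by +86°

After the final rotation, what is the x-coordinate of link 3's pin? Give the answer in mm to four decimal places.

geometry: r = 22 mm, L = 93 mm, e = 15 mm; θ starts at 0°
rotate link 1 by -72°: θ ← 0° -72° = -72°
rotate link 1 by +86°: θ ← -72° +86° = 14°
crank pin P = (r cos θ, r sin θ) = (21.346506, 5.322282)
h = r sin θ − e = 5.322282 − 15 = -9.677718
x = r cos θ + √(L² − h²) = 21.346506 + 92.495091 = 113.841596

113.8416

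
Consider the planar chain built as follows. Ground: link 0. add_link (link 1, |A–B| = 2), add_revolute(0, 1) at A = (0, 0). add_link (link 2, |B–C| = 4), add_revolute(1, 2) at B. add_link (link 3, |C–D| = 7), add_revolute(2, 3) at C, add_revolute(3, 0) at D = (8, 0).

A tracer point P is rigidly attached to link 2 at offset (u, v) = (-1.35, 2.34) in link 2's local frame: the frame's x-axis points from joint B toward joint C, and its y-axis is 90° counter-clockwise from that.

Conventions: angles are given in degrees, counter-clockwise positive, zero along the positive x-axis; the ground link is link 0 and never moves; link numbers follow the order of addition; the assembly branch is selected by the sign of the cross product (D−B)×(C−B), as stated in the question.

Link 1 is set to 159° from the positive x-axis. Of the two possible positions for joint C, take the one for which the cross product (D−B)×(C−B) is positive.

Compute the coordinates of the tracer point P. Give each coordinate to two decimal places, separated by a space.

A=(0,0), D=(8.00,0)
B = A + 2.00·(cos159°, sin159°) = (-1.8672, 0.7167)
|BD| = 9.8932
circle(B,4.00) ∩ circle(D,7.00): a=3.2788, h=2.2912
  candidates: C₊=(1.5690,2.7644) cross=22.668; C₋=(1.2370,-1.8060) cross=-22.668
  branch + wants cross > 0 → take C=(1.5690,2.7644) (cross=22.668)
ex = (C−B)/|BC| = (0.8590,0.5119); ey = (-0.5119,0.8590)
P = B + -1.35·ex + 2.34·ey = (-4.2247,2.0358)

-4.22 2.04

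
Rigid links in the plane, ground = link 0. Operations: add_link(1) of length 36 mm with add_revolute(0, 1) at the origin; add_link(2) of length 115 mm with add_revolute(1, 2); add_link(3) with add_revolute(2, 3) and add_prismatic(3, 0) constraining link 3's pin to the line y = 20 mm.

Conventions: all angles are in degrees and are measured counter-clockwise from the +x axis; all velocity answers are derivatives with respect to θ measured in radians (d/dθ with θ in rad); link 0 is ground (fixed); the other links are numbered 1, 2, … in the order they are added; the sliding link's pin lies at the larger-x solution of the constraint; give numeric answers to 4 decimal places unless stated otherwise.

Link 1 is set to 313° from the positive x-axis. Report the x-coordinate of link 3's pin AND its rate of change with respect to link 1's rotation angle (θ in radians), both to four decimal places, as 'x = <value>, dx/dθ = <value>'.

geometry: r = 36 mm, L = 115 mm, e = 20 mm
crank pin P = (r cos θ, r sin θ) = (24.551941, -26.328733)
h = r sin θ − e = -26.328733 − 20 = -46.328733
x = r cos θ + √(L² − h²) = 24.551941 + 105.255159 = 129.807100
dx/dθ = −r sin θ − h·r cos θ/√(L² − h²) (θ in radians; h = -46.328733) = 37.135428

x = 129.8071, dx/dθ = 37.1354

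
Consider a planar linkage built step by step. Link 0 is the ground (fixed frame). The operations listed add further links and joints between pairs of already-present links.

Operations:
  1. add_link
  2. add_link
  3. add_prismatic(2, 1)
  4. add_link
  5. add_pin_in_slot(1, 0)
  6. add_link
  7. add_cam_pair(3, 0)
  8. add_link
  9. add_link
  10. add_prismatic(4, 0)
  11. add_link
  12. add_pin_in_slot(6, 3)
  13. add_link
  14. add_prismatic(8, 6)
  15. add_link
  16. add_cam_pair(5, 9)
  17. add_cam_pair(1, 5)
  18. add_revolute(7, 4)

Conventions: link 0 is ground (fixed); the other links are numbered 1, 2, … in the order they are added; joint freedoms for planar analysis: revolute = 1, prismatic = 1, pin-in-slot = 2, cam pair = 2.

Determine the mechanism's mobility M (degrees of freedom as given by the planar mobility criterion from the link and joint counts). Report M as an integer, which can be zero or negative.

link 0 = ground. State L|J1|J2 = 1|0|0
+link1  2|0|0
+link2  3|0|0
P(2,1) f=1→J1  3|1|0
+link3  4|1|0
PS(1,0) f=2→J2  4|1|1
+link4  5|1|1
C(3,0) f=2→J2  5|1|2
+link5  6|1|2
+link6  7|1|2
P(4,0) f=1→J1  7|2|2
+link7  8|2|2
PS(6,3) f=2→J2  8|2|3
+link8  9|2|3
P(8,6) f=1→J1  9|3|3
+link9  10|3|3
C(5,9) f=2→J2  10|3|4
C(1,5) f=2→J2  10|3|5
R(7,4) f=1→J1  10|4|5
M = 3(10−1)−2·4−5 = 27−8−5 = 14

M = 14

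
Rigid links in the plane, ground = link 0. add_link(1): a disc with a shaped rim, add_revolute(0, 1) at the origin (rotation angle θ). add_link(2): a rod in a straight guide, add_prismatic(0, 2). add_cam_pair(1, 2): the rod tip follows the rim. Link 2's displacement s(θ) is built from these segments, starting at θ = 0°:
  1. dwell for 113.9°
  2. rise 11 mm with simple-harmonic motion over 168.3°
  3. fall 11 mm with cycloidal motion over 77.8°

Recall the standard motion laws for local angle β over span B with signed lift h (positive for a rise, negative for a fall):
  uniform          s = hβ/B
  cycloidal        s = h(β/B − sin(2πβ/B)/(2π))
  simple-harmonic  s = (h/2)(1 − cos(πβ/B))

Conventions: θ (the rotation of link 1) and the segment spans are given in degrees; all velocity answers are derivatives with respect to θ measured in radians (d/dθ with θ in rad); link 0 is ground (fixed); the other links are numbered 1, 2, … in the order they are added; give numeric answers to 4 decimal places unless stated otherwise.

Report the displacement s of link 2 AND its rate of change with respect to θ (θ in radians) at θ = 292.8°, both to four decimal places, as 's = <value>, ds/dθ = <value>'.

segment 1 (0° to 113.9°, dwell): s unchanged at 0.0000
segment 2 (113.9° to 282.2°, simple-harmonic, h = 11) is passed completely: s = 0.0000 + (11) = 11.0000
θ = 292.8° falls in segment 3 (282.2° to 360°, cycloidal, h = -11): β = 292.8 − 282.2 = 10.6°, B = 77.8°; Δs = -11·(0.1362 − sin(2π·0.1362)/(2π)) = -0.1765; s = 11.0000 − 0.1765 = 10.8235
velocity in seg [282.2°–360°] (cycloidal), θ in radians: β = 10.6° = 0.1850 rad, B = 77.8° = 1.3579 rad; ds/dθ = (h/B)(1 − cos(2πβ/B)) = ((-11)/1.3579)(1 − cos(2π·0.1362)) = -2.791461 mm/rad

s = 10.8235, ds/dθ = -2.7915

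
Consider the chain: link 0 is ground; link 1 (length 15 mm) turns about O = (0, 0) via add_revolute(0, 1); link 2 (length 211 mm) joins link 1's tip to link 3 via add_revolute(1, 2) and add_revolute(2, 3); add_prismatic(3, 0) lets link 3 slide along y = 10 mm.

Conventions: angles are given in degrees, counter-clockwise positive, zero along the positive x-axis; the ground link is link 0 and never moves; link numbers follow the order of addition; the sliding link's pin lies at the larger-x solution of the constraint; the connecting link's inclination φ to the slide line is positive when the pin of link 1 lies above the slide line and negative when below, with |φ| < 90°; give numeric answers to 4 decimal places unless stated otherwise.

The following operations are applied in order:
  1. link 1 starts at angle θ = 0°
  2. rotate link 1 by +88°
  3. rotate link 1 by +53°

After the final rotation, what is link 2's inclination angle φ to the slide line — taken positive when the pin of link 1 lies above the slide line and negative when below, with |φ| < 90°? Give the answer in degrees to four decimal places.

geometry: r = 15 mm, L = 211 mm, e = 10 mm; θ starts at 0°
rotate link 1 by +88°: θ ← 0° +88° = 88°
rotate link 1 by +53°: θ ← 88° +53° = 141°
h = r sin θ − e = 9.439806 − 10 = -0.560194
sin φ = h / L = -0.560194 / 211 = -0.00265495
φ = arcsin(-0.00265495) = -0.152118°

-0.1521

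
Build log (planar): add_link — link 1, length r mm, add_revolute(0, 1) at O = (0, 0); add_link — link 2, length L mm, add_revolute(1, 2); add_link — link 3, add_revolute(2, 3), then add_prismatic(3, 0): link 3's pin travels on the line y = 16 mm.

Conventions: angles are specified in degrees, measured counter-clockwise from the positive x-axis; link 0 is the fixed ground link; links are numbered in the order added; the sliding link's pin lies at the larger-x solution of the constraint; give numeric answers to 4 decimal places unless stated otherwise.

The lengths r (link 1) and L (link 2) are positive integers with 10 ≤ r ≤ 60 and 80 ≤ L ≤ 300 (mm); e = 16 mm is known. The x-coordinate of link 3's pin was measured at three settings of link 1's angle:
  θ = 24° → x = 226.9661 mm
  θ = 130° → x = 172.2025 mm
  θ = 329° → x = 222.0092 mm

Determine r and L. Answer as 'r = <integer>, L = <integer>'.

constraint per measurement: (x − r cos θ)² + (r sin θ − e)² = L²
subtracting the θ₁ and θ₂ equations cancels the r² and L² terms:
r = (x₁² − x₂²) / (2[(x₁cos θ₁ + e sin θ₁) − (x₂cos θ₂ + e sin θ₂)]) = 35.0000 → r = 35
L² = (x₁ − r cos θ₁)² + (r sin θ₁ − e)² = 38024.9960 → L = 195.0000 → L = 195
check at θ₃=329°: x = 222.0092 (printed 222.0092) ✓

r = 35, L = 195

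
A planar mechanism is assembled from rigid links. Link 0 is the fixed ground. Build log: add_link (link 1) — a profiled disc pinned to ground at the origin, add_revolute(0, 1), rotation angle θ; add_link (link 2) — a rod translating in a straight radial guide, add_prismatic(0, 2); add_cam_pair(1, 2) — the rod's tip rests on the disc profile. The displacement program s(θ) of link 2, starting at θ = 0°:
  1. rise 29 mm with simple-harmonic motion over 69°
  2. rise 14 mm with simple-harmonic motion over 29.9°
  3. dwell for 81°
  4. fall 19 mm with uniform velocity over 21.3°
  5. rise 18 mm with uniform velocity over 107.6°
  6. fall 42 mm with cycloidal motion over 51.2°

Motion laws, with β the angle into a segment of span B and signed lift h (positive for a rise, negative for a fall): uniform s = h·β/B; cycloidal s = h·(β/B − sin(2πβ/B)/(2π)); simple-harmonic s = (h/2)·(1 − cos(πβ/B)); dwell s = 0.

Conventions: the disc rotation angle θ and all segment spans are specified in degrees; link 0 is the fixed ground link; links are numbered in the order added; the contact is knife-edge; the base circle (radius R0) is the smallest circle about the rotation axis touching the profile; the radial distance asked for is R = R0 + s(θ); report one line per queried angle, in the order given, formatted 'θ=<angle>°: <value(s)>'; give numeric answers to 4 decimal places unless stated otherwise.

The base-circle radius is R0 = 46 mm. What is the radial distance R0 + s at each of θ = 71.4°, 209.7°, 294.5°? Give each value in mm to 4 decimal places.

seg 1 [0°–69°] simple-harmonic, h=29: full span → s += 29 → s = 29.0000
seg 2 [69°–98.9°] simple-harmonic, h=14: θ=71.4° here. β=2.4, B=29.9. 14/2·(1 − cos(π·0.0803)) = 0.2214 → s = 29.2214
seg 2 [69°–98.9°] simple-harmonic, h=14: full span → s += 14 → s = 43.0000
seg 3 [98.9°–179.9°] dwell: s stays 43.0000
seg 4 [179.9°–201.2°] uniform, h=-19: full span → s += -19 → s = 24.0000
seg 5 [201.2°–308.8°] uniform, h=18: θ=209.7° here. β=8.5, B=107.6. 18·8.5/107.6 = 1.4219 → s = 25.4219
seg 5 [201.2°–308.8°] uniform, h=18: θ=294.5° here. β=93.3, B=107.6. 18·93.3/107.6 = 15.6078 → s = 39.6078
θ=71.4°: R = R0 + s = 46 + 29.2214 = 75.2214
θ=209.7°: R = R0 + s = 46 + 25.4219 = 71.4219
θ=294.5°: R = R0 + s = 46 + 39.6078 = 85.6078

θ=71.4°: 75.2214
θ=209.7°: 71.4219
θ=294.5°: 85.6078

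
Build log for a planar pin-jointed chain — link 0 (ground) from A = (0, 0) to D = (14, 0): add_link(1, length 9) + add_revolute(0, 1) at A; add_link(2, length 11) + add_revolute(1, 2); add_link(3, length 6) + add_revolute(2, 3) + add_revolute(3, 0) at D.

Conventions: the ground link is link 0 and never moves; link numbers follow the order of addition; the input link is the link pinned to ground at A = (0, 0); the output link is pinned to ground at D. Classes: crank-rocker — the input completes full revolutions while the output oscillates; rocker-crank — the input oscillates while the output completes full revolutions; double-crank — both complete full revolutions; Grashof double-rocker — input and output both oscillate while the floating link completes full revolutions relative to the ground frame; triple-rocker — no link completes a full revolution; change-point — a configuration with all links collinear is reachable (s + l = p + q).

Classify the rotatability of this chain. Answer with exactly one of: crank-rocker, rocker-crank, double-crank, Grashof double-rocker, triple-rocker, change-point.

lengths: ground=14, input=9, coupler=11, output=6
sorted: s=6 (shortest), l=14 (longest), p+q=20
s + l = 20 vs p + q = 20
s + l = p + q → change-point (collinear configuration reachable)

change-point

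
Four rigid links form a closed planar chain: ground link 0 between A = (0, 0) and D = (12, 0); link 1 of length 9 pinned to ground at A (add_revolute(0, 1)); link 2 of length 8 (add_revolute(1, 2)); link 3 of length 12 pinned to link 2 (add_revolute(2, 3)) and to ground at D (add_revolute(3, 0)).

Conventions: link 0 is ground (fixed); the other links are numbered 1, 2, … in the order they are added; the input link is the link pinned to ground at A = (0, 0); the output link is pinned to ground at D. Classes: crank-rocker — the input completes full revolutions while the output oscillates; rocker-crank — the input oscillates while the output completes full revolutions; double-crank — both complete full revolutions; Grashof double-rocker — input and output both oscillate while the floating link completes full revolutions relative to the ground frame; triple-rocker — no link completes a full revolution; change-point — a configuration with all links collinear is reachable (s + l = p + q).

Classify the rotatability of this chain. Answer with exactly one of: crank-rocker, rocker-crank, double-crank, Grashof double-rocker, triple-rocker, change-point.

lengths: ground=12, input=9, coupler=8, output=12
sorted: s=8 (shortest), l=12 (longest), p+q=21
s + l = 20 vs p + q = 21
s + l < p + q (Grashof) with shortest = coupler link → Grashof double-rocker

Grashof double-rocker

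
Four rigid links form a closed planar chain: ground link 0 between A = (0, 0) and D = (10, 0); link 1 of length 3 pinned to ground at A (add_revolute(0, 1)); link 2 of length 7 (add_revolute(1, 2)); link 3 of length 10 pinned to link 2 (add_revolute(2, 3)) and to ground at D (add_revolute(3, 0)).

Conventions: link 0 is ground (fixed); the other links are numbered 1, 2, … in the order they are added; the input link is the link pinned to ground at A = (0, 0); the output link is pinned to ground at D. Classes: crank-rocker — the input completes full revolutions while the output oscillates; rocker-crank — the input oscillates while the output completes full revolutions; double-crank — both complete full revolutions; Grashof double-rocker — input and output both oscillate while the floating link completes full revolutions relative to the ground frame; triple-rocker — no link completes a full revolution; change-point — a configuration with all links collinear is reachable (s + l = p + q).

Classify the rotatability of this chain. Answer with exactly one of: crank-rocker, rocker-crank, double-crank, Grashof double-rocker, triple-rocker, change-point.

lengths: ground=10, input=3, coupler=7, output=10
sorted: s=3 (shortest), l=10 (longest), p+q=17
s + l = 13 vs p + q = 17
s + l < p + q (Grashof) with shortest = input link → crank-rocker

crank-rocker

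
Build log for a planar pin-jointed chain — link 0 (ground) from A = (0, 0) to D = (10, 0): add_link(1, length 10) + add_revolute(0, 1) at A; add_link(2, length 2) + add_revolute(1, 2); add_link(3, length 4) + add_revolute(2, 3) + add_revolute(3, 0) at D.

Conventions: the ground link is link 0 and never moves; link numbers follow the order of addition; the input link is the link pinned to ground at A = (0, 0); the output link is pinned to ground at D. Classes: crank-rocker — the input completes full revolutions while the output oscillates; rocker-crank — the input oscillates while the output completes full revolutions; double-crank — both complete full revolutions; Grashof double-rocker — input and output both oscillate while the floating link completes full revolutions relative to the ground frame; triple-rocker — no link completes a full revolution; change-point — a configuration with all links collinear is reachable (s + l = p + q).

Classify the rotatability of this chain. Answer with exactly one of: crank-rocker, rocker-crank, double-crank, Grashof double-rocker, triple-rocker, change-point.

lengths: ground=10, input=10, coupler=2, output=4
sorted: s=2 (shortest), l=10 (longest), p+q=14
s + l = 12 vs p + q = 14
s + l < p + q (Grashof) with shortest = coupler link → Grashof double-rocker

Grashof double-rocker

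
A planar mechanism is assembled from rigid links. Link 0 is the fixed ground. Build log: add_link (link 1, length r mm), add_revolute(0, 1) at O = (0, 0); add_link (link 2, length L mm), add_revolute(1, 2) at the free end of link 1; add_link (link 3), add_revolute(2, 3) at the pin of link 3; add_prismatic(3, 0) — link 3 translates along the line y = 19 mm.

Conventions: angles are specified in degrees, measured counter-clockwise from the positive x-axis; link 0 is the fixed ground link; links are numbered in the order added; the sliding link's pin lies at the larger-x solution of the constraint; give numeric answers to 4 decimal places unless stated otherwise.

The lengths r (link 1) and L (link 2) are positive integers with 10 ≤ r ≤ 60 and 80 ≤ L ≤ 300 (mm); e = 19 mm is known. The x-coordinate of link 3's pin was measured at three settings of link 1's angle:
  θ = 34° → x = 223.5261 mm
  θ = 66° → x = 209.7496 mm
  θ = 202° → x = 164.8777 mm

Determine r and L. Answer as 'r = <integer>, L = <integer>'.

constraint per measurement: (x − r cos θ)² + (r sin θ − e)² = L²
subtracting the θ₁ and θ₂ equations cancels the r² and L² terms:
r = (x₁² − x₂²) / (2[(x₁cos θ₁ + e sin θ₁) − (x₂cos θ₂ + e sin θ₂)]) = 32.0000 → r = 32
L² = (x₁ − r cos θ₁)² + (r sin θ₁ − e)² = 38809.0005 → L = 197.0000 → L = 197
check at θ₃=202°: x = 164.8777 (printed 164.8777) ✓

r = 32, L = 197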